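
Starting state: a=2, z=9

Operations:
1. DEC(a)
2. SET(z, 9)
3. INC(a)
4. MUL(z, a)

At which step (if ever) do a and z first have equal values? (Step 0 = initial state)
Never

a and z never become equal during execution.

Comparing values at each step:
Initial: a=2, z=9
After step 1: a=1, z=9
After step 2: a=1, z=9
After step 3: a=2, z=9
After step 4: a=2, z=18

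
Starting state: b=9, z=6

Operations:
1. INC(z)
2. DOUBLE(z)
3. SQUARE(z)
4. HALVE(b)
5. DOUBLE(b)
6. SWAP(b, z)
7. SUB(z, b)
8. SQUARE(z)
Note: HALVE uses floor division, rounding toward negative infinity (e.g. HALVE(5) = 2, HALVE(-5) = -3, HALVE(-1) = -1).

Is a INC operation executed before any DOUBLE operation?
Yes

First INC: step 1
First DOUBLE: step 2
Since 1 < 2, INC comes first.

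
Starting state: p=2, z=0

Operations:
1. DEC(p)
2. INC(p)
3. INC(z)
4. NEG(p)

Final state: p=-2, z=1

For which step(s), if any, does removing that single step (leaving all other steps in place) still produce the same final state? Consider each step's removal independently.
None - removing any single step changes the final result

Testing removal of each single step:
Without step 1: final = p=-3, z=1 (different)
Without step 2: final = p=-1, z=1 (different)
Without step 3: final = p=-2, z=0 (different)
Without step 4: final = p=2, z=1 (different)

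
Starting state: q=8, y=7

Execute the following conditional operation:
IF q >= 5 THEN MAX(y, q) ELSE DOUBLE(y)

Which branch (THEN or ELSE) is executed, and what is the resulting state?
Branch: THEN, Final state: q=8, y=8

Evaluating condition: q >= 5
q = 8
Condition is True, so THEN branch executes
After MAX(y, q): q=8, y=8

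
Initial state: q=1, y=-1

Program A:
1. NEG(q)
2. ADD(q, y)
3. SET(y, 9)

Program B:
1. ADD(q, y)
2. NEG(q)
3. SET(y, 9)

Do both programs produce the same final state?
No

Program A final state: q=-2, y=9
Program B final state: q=0, y=9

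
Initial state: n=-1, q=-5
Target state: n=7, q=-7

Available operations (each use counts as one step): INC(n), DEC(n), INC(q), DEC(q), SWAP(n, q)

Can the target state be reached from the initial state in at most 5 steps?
No

The target state cannot be reached within 5 steps.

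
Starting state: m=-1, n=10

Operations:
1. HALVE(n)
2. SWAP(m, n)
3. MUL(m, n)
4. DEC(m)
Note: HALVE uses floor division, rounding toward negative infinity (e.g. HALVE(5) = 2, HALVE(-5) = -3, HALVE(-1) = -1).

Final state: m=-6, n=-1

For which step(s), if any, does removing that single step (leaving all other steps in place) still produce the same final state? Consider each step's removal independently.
None - removing any single step changes the final result

Testing removal of each single step:
Without step 1: final = m=-11, n=-1 (different)
Without step 2: final = m=-6, n=5 (different)
Without step 3: final = m=4, n=-1 (different)
Without step 4: final = m=-5, n=-1 (different)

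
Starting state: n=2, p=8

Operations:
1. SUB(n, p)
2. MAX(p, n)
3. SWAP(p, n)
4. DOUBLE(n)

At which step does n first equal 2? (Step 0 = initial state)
Step 0

Tracing n:
Initial: n = 2 ← first occurrence
After step 1: n = -6
After step 2: n = -6
After step 3: n = 8
After step 4: n = 16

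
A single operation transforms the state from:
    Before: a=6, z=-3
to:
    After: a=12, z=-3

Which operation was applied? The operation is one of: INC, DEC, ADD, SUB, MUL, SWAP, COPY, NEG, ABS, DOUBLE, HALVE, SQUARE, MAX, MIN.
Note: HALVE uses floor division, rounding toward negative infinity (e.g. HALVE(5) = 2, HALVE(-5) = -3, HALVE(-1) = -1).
DOUBLE(a)

Analyzing the change:
Before: a=6, z=-3
After: a=12, z=-3
Variable a changed from 6 to 12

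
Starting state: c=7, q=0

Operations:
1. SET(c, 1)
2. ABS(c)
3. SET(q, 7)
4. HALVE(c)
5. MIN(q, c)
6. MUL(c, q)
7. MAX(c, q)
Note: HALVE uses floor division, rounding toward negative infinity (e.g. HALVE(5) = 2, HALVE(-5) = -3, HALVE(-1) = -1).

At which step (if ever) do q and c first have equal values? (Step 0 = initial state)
Step 5

q and c first become equal after step 5.

Comparing values at each step:
Initial: q=0, c=7
After step 1: q=0, c=1
After step 2: q=0, c=1
After step 3: q=7, c=1
After step 4: q=7, c=0
After step 5: q=0, c=0 ← equal!
After step 6: q=0, c=0 ← equal!
After step 7: q=0, c=0 ← equal!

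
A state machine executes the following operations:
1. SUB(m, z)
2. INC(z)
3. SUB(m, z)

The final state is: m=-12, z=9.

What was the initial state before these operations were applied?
m=5, z=8

Working backwards:
Final state: m=-12, z=9
Before step 3 (SUB(m, z)): m=-3, z=9
Before step 2 (INC(z)): m=-3, z=8
Before step 1 (SUB(m, z)): m=5, z=8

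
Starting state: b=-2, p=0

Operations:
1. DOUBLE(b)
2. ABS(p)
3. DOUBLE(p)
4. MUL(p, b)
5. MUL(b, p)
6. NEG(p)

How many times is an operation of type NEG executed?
1

Counting NEG operations:
Step 6: NEG(p) ← NEG
Total: 1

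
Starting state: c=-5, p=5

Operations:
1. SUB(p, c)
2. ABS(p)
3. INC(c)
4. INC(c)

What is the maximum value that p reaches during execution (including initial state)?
10

Values of p at each step:
Initial: p = 5
After step 1: p = 10 ← maximum
After step 2: p = 10
After step 3: p = 10
After step 4: p = 10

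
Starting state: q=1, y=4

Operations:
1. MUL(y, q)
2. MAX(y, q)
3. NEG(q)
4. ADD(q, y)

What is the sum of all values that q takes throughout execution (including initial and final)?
5

Values of q at each step:
Initial: q = 1
After step 1: q = 1
After step 2: q = 1
After step 3: q = -1
After step 4: q = 3
Sum = 1 + 1 + 1 + -1 + 3 = 5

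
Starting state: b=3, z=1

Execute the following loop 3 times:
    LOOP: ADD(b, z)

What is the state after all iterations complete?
b=6, z=1

Iteration trace:
Start: b=3, z=1
After iteration 1: b=4, z=1
After iteration 2: b=5, z=1
After iteration 3: b=6, z=1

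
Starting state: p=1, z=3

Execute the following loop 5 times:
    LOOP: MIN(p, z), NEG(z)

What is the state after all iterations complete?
p=-3, z=-3

Iteration trace:
Start: p=1, z=3
After iteration 1: p=1, z=-3
After iteration 2: p=-3, z=3
After iteration 3: p=-3, z=-3
After iteration 4: p=-3, z=3
After iteration 5: p=-3, z=-3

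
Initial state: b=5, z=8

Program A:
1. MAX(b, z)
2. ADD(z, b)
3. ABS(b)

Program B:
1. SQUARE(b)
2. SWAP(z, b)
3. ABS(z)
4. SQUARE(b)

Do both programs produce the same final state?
No

Program A final state: b=8, z=16
Program B final state: b=64, z=25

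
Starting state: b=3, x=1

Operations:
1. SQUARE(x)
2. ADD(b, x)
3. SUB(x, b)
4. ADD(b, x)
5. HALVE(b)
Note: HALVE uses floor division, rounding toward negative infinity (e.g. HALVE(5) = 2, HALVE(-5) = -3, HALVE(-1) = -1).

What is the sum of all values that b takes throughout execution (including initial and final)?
15

Values of b at each step:
Initial: b = 3
After step 1: b = 3
After step 2: b = 4
After step 3: b = 4
After step 4: b = 1
After step 5: b = 0
Sum = 3 + 3 + 4 + 4 + 1 + 0 = 15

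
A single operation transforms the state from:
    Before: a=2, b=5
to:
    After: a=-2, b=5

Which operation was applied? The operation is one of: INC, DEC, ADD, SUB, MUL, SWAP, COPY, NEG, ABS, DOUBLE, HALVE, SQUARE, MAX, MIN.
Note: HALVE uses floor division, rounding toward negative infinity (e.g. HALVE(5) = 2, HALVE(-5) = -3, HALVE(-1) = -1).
NEG(a)

Analyzing the change:
Before: a=2, b=5
After: a=-2, b=5
Variable a changed from 2 to -2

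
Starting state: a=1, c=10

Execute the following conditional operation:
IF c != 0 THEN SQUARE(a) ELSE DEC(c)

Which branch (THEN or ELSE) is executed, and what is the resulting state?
Branch: THEN, Final state: a=1, c=10

Evaluating condition: c != 0
c = 10
Condition is True, so THEN branch executes
After SQUARE(a): a=1, c=10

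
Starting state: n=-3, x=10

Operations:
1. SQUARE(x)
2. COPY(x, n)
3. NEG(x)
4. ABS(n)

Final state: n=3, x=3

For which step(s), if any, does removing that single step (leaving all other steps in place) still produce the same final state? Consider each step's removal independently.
Step(s) 1

Testing removal of each single step:
Without step 1: final = n=3, x=3 (same)
Without step 2: final = n=3, x=-100 (different)
Without step 3: final = n=3, x=-3 (different)
Without step 4: final = n=-3, x=3 (different)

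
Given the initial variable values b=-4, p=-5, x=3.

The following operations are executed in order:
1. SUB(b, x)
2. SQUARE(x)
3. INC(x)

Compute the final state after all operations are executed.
{b: -7, p: -5, x: 10}

Step-by-step execution:
Initial: b=-4, p=-5, x=3
After step 1 (SUB(b, x)): b=-7, p=-5, x=3
After step 2 (SQUARE(x)): b=-7, p=-5, x=9
After step 3 (INC(x)): b=-7, p=-5, x=10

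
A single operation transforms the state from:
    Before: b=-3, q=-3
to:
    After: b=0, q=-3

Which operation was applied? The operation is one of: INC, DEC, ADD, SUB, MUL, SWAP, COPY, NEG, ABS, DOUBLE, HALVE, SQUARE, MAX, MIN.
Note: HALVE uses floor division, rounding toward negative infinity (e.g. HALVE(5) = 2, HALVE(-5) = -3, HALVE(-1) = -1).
SUB(b, q)

Analyzing the change:
Before: b=-3, q=-3
After: b=0, q=-3
Variable b changed from -3 to 0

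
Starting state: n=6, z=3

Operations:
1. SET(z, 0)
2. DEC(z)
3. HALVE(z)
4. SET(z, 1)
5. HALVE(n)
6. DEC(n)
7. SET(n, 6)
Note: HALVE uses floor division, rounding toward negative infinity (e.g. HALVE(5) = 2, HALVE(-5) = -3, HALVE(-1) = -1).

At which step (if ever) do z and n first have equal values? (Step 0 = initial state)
Never

z and n never become equal during execution.

Comparing values at each step:
Initial: z=3, n=6
After step 1: z=0, n=6
After step 2: z=-1, n=6
After step 3: z=-1, n=6
After step 4: z=1, n=6
After step 5: z=1, n=3
After step 6: z=1, n=2
After step 7: z=1, n=6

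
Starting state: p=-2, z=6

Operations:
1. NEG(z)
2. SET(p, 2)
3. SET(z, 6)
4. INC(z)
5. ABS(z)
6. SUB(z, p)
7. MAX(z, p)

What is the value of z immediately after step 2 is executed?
z = -6

Tracing z through execution:
Initial: z = 6
After step 1 (NEG(z)): z = -6
After step 2 (SET(p, 2)): z = -6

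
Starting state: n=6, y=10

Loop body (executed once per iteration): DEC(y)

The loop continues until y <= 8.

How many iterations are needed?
2

Tracing iterations:
Initial: n=6, y=10
After iteration 1: n=6, y=9
After iteration 2: n=6, y=8
y <= 8 now holds, so the loop exits after 2 iterations.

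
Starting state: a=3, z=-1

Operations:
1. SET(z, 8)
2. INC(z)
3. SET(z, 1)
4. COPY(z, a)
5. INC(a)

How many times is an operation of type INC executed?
2

Counting INC operations:
Step 2: INC(z) ← INC
Step 5: INC(a) ← INC
Total: 2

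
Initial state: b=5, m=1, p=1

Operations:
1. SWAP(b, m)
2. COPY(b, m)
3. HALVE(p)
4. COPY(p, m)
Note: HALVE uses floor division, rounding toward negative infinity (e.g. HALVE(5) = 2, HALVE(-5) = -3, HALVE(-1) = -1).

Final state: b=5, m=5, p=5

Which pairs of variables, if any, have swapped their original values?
None

Comparing initial and final values:
m: 1 → 5
b: 5 → 5
p: 1 → 5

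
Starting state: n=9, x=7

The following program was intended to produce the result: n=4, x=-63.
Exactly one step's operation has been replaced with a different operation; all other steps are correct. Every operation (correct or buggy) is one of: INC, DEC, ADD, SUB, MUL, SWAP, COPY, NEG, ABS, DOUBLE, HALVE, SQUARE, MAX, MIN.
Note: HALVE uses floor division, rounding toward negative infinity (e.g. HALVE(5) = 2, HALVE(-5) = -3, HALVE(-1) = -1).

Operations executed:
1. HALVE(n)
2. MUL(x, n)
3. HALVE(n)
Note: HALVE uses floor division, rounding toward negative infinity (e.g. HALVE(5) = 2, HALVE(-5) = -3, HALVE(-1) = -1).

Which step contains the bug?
Step 1

Trace with buggy code:
Initial: n=9, x=7
After step 1: n=4, x=7
After step 2: n=4, x=28
After step 3: n=2, x=28
Actual final n=2, x=28 ≠ expected n=4, x=-63.
Step 1 is the only position where a single-operation replacement can produce the expected result.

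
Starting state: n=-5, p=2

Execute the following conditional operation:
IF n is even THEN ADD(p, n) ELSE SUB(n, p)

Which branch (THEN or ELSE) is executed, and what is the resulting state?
Branch: ELSE, Final state: n=-7, p=2

Evaluating condition: n is even
Condition is False, so ELSE branch executes
After SUB(n, p): n=-7, p=2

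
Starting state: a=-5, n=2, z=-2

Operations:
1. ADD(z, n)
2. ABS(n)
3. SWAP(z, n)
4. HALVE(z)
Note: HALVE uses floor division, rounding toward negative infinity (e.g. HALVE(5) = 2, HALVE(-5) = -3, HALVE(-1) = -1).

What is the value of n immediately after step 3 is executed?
n = 0

Tracing n through execution:
Initial: n = 2
After step 1 (ADD(z, n)): n = 2
After step 2 (ABS(n)): n = 2
After step 3 (SWAP(z, n)): n = 0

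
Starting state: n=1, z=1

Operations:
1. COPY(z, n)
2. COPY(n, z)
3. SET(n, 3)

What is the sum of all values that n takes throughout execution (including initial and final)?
6

Values of n at each step:
Initial: n = 1
After step 1: n = 1
After step 2: n = 1
After step 3: n = 3
Sum = 1 + 1 + 1 + 3 = 6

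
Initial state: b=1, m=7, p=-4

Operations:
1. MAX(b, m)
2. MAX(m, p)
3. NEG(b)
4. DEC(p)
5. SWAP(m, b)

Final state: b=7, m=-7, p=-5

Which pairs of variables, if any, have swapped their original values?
None

Comparing initial and final values:
m: 7 → -7
b: 1 → 7
p: -4 → -5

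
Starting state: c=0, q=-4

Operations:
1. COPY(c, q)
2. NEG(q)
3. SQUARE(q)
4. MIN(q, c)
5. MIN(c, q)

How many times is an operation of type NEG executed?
1

Counting NEG operations:
Step 2: NEG(q) ← NEG
Total: 1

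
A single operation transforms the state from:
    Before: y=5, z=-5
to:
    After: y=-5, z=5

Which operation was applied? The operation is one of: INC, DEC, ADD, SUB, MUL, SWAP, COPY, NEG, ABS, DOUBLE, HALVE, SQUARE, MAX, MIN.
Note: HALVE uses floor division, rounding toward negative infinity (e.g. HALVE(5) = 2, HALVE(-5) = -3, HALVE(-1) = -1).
SWAP(z, y)

Analyzing the change:
Before: y=5, z=-5
After: y=-5, z=5
Variable z changed from -5 to 5
Variable y changed from 5 to -5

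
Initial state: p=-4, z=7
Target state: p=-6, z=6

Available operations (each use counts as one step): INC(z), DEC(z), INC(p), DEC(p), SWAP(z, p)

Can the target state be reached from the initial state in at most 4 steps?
Yes

Path (3 steps): DEC(z) → DEC(p) → DEC(p)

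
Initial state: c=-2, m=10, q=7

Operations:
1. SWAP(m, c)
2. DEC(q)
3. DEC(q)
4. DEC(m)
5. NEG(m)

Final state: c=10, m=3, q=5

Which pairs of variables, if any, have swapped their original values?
None

Comparing initial and final values:
m: 10 → 3
q: 7 → 5
c: -2 → 10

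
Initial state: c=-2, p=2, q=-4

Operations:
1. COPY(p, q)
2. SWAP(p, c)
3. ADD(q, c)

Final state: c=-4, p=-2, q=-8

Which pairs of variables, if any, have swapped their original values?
None

Comparing initial and final values:
c: -2 → -4
q: -4 → -8
p: 2 → -2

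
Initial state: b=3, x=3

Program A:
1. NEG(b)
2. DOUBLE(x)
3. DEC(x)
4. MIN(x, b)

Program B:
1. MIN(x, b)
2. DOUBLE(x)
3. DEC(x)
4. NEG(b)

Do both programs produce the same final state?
No

Program A final state: b=-3, x=-3
Program B final state: b=-3, x=5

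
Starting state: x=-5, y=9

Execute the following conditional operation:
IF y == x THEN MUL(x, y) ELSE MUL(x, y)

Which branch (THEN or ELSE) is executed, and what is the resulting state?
Branch: ELSE, Final state: x=-45, y=9

Evaluating condition: y == x
y = 9, x = -5
Condition is False, so ELSE branch executes
After MUL(x, y): x=-45, y=9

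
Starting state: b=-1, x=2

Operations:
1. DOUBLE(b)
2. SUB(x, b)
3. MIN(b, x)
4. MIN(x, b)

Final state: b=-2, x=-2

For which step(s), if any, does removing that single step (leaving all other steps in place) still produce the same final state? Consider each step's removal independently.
Step(s) 2, 3

Testing removal of each single step:
Without step 1: final = b=-1, x=-1 (different)
Without step 2: final = b=-2, x=-2 (same)
Without step 3: final = b=-2, x=-2 (same)
Without step 4: final = b=-2, x=4 (different)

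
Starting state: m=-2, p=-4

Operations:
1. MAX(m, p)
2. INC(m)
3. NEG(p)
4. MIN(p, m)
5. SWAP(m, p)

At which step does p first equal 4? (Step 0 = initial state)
Step 3

Tracing p:
Initial: p = -4
After step 1: p = -4
After step 2: p = -4
After step 3: p = 4 ← first occurrence
After step 4: p = -1
After step 5: p = -1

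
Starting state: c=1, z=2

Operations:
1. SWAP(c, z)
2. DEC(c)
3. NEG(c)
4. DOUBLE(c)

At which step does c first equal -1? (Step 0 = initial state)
Step 3

Tracing c:
Initial: c = 1
After step 1: c = 2
After step 2: c = 1
After step 3: c = -1 ← first occurrence
After step 4: c = -2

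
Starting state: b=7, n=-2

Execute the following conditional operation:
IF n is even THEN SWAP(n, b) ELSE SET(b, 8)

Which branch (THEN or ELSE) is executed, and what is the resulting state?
Branch: THEN, Final state: b=-2, n=7

Evaluating condition: n is even
Condition is True, so THEN branch executes
After SWAP(n, b): b=-2, n=7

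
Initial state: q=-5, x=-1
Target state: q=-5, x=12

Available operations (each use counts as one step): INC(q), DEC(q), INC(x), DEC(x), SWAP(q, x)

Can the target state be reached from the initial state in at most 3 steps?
No

The target state cannot be reached within 3 steps.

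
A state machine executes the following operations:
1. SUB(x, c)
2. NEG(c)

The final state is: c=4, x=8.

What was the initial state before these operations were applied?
c=-4, x=4

Working backwards:
Final state: c=4, x=8
Before step 2 (NEG(c)): c=-4, x=8
Before step 1 (SUB(x, c)): c=-4, x=4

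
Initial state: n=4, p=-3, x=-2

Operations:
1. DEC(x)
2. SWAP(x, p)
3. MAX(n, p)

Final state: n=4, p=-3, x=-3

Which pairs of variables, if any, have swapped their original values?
None

Comparing initial and final values:
p: -3 → -3
x: -2 → -3
n: 4 → 4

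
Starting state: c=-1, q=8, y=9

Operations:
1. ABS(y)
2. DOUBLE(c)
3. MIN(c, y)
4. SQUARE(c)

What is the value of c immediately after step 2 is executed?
c = -2

Tracing c through execution:
Initial: c = -1
After step 1 (ABS(y)): c = -1
After step 2 (DOUBLE(c)): c = -2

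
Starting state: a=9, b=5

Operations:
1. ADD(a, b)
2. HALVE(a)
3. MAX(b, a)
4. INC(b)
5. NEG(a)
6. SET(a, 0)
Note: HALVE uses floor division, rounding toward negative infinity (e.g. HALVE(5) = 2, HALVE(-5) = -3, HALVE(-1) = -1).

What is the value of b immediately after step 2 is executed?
b = 5

Tracing b through execution:
Initial: b = 5
After step 1 (ADD(a, b)): b = 5
After step 2 (HALVE(a)): b = 5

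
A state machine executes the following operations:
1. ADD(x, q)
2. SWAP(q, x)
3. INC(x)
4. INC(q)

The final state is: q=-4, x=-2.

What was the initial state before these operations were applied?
q=-3, x=-2

Working backwards:
Final state: q=-4, x=-2
Before step 4 (INC(q)): q=-5, x=-2
Before step 3 (INC(x)): q=-5, x=-3
Before step 2 (SWAP(q, x)): q=-3, x=-5
Before step 1 (ADD(x, q)): q=-3, x=-2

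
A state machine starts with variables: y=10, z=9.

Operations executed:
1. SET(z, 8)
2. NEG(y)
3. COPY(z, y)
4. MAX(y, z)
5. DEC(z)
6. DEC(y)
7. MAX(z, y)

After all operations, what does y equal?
y = -11

Tracing execution:
Step 1: SET(z, 8) → y = 10
Step 2: NEG(y) → y = -10
Step 3: COPY(z, y) → y = -10
Step 4: MAX(y, z) → y = -10
Step 5: DEC(z) → y = -10
Step 6: DEC(y) → y = -11
Step 7: MAX(z, y) → y = -11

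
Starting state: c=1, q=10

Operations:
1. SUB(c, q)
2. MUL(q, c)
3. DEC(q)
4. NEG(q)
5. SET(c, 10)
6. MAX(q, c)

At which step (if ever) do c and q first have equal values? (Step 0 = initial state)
Never

c and q never become equal during execution.

Comparing values at each step:
Initial: c=1, q=10
After step 1: c=-9, q=10
After step 2: c=-9, q=-90
After step 3: c=-9, q=-91
After step 4: c=-9, q=91
After step 5: c=10, q=91
After step 6: c=10, q=91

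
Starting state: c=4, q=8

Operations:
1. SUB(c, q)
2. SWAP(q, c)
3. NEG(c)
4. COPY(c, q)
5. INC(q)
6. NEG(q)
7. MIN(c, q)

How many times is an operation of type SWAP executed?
1

Counting SWAP operations:
Step 2: SWAP(q, c) ← SWAP
Total: 1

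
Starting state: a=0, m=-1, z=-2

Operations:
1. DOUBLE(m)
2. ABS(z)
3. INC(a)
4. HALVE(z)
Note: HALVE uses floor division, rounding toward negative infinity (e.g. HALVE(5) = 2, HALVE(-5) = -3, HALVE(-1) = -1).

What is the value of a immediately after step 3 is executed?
a = 1

Tracing a through execution:
Initial: a = 0
After step 1 (DOUBLE(m)): a = 0
After step 2 (ABS(z)): a = 0
After step 3 (INC(a)): a = 1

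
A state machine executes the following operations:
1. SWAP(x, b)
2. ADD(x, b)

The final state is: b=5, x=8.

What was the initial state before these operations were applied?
b=3, x=5

Working backwards:
Final state: b=5, x=8
Before step 2 (ADD(x, b)): b=5, x=3
Before step 1 (SWAP(x, b)): b=3, x=5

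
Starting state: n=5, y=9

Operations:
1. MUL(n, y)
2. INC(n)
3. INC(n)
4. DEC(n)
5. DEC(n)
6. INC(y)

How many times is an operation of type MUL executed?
1

Counting MUL operations:
Step 1: MUL(n, y) ← MUL
Total: 1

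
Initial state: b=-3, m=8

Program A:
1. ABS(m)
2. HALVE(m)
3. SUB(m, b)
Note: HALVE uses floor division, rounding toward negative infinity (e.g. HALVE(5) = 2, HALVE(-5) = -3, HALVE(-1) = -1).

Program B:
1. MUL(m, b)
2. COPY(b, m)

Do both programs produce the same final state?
No

Program A final state: b=-3, m=7
Program B final state: b=-24, m=-24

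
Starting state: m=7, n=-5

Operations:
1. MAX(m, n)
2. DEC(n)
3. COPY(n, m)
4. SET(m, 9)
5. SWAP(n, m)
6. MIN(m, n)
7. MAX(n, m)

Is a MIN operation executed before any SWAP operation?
No

First MIN: step 6
First SWAP: step 5
Since 6 > 5, SWAP comes first.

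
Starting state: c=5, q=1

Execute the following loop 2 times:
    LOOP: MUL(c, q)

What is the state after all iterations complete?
c=5, q=1

Iteration trace:
Start: c=5, q=1
After iteration 1: c=5, q=1
After iteration 2: c=5, q=1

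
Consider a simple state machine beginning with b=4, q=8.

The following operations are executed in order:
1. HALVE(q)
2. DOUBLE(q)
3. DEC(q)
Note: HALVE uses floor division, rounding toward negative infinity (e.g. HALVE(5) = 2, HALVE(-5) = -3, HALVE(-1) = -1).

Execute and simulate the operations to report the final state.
{b: 4, q: 7}

Step-by-step execution:
Initial: b=4, q=8
After step 1 (HALVE(q)): b=4, q=4
After step 2 (DOUBLE(q)): b=4, q=8
After step 3 (DEC(q)): b=4, q=7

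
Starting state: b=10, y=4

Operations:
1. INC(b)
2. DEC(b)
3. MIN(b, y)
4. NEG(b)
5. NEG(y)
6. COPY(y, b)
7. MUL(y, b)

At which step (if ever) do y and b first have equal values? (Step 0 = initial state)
Step 3

y and b first become equal after step 3.

Comparing values at each step:
Initial: y=4, b=10
After step 1: y=4, b=11
After step 2: y=4, b=10
After step 3: y=4, b=4 ← equal!
After step 4: y=4, b=-4
After step 5: y=-4, b=-4 ← equal!
After step 6: y=-4, b=-4 ← equal!
After step 7: y=16, b=-4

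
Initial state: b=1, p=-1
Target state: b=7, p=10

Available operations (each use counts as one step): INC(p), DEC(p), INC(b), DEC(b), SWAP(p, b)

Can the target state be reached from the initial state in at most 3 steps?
No

The target state cannot be reached within 3 steps.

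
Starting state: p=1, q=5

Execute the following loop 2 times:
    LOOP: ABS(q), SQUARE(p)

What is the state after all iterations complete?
p=1, q=5

Iteration trace:
Start: p=1, q=5
After iteration 1: p=1, q=5
After iteration 2: p=1, q=5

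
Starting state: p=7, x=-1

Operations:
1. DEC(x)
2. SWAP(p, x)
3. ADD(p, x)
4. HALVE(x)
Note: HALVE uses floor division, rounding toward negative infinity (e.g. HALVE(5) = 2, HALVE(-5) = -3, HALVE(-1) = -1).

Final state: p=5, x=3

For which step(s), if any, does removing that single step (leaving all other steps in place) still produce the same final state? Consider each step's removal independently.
None - removing any single step changes the final result

Testing removal of each single step:
Without step 1: final = p=6, x=3 (different)
Without step 2: final = p=5, x=-1 (different)
Without step 3: final = p=-2, x=3 (different)
Without step 4: final = p=5, x=7 (different)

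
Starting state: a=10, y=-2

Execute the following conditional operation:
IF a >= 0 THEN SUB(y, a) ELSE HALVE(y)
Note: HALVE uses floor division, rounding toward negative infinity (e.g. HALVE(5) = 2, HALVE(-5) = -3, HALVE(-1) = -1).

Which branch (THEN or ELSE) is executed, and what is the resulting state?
Branch: THEN, Final state: a=10, y=-12

Evaluating condition: a >= 0
a = 10
Condition is True, so THEN branch executes
After SUB(y, a): a=10, y=-12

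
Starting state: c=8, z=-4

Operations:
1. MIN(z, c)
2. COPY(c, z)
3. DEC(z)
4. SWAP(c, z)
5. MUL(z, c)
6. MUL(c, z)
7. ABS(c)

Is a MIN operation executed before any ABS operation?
Yes

First MIN: step 1
First ABS: step 7
Since 1 < 7, MIN comes first.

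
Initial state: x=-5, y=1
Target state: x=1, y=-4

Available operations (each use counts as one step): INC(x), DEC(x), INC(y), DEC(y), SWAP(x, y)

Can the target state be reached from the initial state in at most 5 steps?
Yes

Path (2 steps): INC(x) → SWAP(x, y)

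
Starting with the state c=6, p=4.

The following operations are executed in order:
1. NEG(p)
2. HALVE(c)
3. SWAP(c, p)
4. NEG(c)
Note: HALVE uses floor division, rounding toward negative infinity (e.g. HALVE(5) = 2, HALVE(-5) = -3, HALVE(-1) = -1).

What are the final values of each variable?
{c: 4, p: 3}

Step-by-step execution:
Initial: c=6, p=4
After step 1 (NEG(p)): c=6, p=-4
After step 2 (HALVE(c)): c=3, p=-4
After step 3 (SWAP(c, p)): c=-4, p=3
After step 4 (NEG(c)): c=4, p=3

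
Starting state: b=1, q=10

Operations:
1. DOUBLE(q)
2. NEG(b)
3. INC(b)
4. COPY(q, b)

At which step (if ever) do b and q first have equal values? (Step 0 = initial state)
Step 4

b and q first become equal after step 4.

Comparing values at each step:
Initial: b=1, q=10
After step 1: b=1, q=20
After step 2: b=-1, q=20
After step 3: b=0, q=20
After step 4: b=0, q=0 ← equal!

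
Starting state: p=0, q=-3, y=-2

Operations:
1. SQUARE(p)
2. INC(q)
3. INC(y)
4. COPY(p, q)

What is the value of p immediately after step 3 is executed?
p = 0

Tracing p through execution:
Initial: p = 0
After step 1 (SQUARE(p)): p = 0
After step 2 (INC(q)): p = 0
After step 3 (INC(y)): p = 0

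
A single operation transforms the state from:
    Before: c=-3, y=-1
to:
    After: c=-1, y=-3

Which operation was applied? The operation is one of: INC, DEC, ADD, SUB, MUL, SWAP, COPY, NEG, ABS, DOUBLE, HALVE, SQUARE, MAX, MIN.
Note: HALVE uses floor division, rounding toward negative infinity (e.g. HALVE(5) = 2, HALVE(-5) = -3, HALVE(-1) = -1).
SWAP(c, y)

Analyzing the change:
Before: c=-3, y=-1
After: c=-1, y=-3
Variable c changed from -3 to -1
Variable y changed from -1 to -3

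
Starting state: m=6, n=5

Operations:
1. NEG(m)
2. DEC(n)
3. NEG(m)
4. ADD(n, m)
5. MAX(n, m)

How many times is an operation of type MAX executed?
1

Counting MAX operations:
Step 5: MAX(n, m) ← MAX
Total: 1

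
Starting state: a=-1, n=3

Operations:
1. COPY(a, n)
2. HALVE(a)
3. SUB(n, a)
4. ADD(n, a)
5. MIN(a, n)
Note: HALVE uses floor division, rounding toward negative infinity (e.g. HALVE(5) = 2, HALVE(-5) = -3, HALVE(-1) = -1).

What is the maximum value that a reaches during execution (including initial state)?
3

Values of a at each step:
Initial: a = -1
After step 1: a = 3 ← maximum
After step 2: a = 1
After step 3: a = 1
After step 4: a = 1
After step 5: a = 1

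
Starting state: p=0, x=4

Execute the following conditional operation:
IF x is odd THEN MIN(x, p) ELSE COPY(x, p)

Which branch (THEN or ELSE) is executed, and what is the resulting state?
Branch: ELSE, Final state: p=0, x=0

Evaluating condition: x is odd
Condition is False, so ELSE branch executes
After COPY(x, p): p=0, x=0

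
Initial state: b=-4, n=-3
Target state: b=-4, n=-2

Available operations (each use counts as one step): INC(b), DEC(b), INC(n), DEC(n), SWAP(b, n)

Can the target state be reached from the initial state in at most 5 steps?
Yes

Path (1 step): INC(n)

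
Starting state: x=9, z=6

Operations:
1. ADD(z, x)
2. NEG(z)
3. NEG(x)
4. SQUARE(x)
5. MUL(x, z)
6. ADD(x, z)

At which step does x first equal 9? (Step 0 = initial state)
Step 0

Tracing x:
Initial: x = 9 ← first occurrence
After step 1: x = 9
After step 2: x = 9
After step 3: x = -9
After step 4: x = 81
After step 5: x = -1215
After step 6: x = -1230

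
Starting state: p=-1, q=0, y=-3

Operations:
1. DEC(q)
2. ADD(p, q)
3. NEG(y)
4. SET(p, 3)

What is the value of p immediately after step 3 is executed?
p = -2

Tracing p through execution:
Initial: p = -1
After step 1 (DEC(q)): p = -1
After step 2 (ADD(p, q)): p = -2
After step 3 (NEG(y)): p = -2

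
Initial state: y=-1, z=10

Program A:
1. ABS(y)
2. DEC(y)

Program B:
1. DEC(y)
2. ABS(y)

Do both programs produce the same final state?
No

Program A final state: y=0, z=10
Program B final state: y=2, z=10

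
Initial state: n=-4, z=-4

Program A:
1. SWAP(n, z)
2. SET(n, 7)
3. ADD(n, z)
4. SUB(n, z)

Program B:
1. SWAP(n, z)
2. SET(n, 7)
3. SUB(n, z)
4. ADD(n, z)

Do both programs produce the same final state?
Yes

Program A final state: n=7, z=-4
Program B final state: n=7, z=-4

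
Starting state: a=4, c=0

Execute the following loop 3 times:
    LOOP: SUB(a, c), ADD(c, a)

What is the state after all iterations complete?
a=-4, c=0

Iteration trace:
Start: a=4, c=0
After iteration 1: a=4, c=4
After iteration 2: a=0, c=4
After iteration 3: a=-4, c=0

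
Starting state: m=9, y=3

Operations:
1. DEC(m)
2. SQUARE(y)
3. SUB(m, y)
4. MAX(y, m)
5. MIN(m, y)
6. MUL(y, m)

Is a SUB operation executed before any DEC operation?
No

First SUB: step 3
First DEC: step 1
Since 3 > 1, DEC comes first.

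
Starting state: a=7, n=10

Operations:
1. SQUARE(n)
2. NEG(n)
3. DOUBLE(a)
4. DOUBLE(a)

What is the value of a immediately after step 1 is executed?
a = 7

Tracing a through execution:
Initial: a = 7
After step 1 (SQUARE(n)): a = 7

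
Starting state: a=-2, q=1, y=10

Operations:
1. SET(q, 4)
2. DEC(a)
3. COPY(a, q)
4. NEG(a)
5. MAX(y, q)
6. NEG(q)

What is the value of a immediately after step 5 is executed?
a = -4

Tracing a through execution:
Initial: a = -2
After step 1 (SET(q, 4)): a = -2
After step 2 (DEC(a)): a = -3
After step 3 (COPY(a, q)): a = 4
After step 4 (NEG(a)): a = -4
After step 5 (MAX(y, q)): a = -4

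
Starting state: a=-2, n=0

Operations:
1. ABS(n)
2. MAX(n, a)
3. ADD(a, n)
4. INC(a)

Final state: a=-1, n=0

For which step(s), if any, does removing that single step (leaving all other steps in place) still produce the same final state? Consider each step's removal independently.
Step(s) 1, 2, 3

Testing removal of each single step:
Without step 1: final = a=-1, n=0 (same)
Without step 2: final = a=-1, n=0 (same)
Without step 3: final = a=-1, n=0 (same)
Without step 4: final = a=-2, n=0 (different)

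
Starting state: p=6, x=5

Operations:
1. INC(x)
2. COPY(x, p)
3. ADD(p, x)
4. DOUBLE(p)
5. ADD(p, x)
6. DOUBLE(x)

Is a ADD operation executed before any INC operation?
No

First ADD: step 3
First INC: step 1
Since 3 > 1, INC comes first.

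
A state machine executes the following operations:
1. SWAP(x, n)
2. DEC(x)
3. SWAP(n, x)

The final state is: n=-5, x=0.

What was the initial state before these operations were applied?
n=-4, x=0

Working backwards:
Final state: n=-5, x=0
Before step 3 (SWAP(n, x)): n=0, x=-5
Before step 2 (DEC(x)): n=0, x=-4
Before step 1 (SWAP(x, n)): n=-4, x=0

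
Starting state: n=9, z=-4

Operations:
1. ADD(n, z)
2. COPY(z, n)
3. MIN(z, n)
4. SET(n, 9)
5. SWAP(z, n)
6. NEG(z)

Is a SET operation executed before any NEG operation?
Yes

First SET: step 4
First NEG: step 6
Since 4 < 6, SET comes first.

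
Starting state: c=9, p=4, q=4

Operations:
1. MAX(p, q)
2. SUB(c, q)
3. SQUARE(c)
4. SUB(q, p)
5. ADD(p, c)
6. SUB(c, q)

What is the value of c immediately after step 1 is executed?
c = 9

Tracing c through execution:
Initial: c = 9
After step 1 (MAX(p, q)): c = 9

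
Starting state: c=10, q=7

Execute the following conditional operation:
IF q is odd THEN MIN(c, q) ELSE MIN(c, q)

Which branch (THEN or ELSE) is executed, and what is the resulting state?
Branch: THEN, Final state: c=7, q=7

Evaluating condition: q is odd
Condition is True, so THEN branch executes
After MIN(c, q): c=7, q=7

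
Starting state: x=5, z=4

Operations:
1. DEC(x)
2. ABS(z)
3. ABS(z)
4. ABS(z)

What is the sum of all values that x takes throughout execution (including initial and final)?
21

Values of x at each step:
Initial: x = 5
After step 1: x = 4
After step 2: x = 4
After step 3: x = 4
After step 4: x = 4
Sum = 5 + 4 + 4 + 4 + 4 = 21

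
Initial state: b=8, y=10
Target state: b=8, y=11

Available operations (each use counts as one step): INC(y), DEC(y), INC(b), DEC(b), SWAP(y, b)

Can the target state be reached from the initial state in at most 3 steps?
Yes

Path (1 step): INC(y)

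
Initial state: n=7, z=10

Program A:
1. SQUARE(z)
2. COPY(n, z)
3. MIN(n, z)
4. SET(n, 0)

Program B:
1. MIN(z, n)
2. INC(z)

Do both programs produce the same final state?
No

Program A final state: n=0, z=100
Program B final state: n=7, z=8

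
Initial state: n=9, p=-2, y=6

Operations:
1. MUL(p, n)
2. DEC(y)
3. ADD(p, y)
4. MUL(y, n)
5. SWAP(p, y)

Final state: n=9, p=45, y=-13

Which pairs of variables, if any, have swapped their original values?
None

Comparing initial and final values:
n: 9 → 9
p: -2 → 45
y: 6 → -13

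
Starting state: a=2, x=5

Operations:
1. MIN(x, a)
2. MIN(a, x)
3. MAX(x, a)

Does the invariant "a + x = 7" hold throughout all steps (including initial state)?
No, violated after step 1

The invariant is violated after step 1.

State at each step:
Initial: a=2, x=5
After step 1: a=2, x=2
After step 2: a=2, x=2
After step 3: a=2, x=2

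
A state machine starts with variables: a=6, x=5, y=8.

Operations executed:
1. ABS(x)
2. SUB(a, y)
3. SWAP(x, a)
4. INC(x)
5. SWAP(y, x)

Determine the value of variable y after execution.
y = -1

Tracing execution:
Step 1: ABS(x) → y = 8
Step 2: SUB(a, y) → y = 8
Step 3: SWAP(x, a) → y = 8
Step 4: INC(x) → y = 8
Step 5: SWAP(y, x) → y = -1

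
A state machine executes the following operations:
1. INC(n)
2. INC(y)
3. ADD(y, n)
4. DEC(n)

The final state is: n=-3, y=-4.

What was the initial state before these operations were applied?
n=-3, y=-3

Working backwards:
Final state: n=-3, y=-4
Before step 4 (DEC(n)): n=-2, y=-4
Before step 3 (ADD(y, n)): n=-2, y=-2
Before step 2 (INC(y)): n=-2, y=-3
Before step 1 (INC(n)): n=-3, y=-3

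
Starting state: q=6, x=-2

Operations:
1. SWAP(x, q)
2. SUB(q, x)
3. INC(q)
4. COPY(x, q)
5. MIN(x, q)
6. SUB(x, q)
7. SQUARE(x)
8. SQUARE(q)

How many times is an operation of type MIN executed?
1

Counting MIN operations:
Step 5: MIN(x, q) ← MIN
Total: 1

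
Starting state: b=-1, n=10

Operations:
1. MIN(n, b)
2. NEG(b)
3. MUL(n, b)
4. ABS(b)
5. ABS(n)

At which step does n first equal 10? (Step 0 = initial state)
Step 0

Tracing n:
Initial: n = 10 ← first occurrence
After step 1: n = -1
After step 2: n = -1
After step 3: n = -1
After step 4: n = -1
After step 5: n = 1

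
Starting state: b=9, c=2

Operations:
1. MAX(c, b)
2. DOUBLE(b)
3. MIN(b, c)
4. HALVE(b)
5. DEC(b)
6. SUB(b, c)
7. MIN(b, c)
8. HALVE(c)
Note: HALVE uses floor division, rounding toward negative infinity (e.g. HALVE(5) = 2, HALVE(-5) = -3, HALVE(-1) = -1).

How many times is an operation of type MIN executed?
2

Counting MIN operations:
Step 3: MIN(b, c) ← MIN
Step 7: MIN(b, c) ← MIN
Total: 2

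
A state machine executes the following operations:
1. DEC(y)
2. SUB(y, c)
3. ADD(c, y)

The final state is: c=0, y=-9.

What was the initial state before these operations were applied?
c=9, y=1

Working backwards:
Final state: c=0, y=-9
Before step 3 (ADD(c, y)): c=9, y=-9
Before step 2 (SUB(y, c)): c=9, y=0
Before step 1 (DEC(y)): c=9, y=1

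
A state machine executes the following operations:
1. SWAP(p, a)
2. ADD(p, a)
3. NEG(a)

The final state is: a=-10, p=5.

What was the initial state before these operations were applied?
a=-5, p=10

Working backwards:
Final state: a=-10, p=5
Before step 3 (NEG(a)): a=10, p=5
Before step 2 (ADD(p, a)): a=10, p=-5
Before step 1 (SWAP(p, a)): a=-5, p=10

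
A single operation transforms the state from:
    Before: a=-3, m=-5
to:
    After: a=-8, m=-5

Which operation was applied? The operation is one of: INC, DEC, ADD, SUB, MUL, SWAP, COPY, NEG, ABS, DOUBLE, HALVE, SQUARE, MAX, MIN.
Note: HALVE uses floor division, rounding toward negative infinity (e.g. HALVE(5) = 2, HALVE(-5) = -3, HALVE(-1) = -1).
ADD(a, m)

Analyzing the change:
Before: a=-3, m=-5
After: a=-8, m=-5
Variable a changed from -3 to -8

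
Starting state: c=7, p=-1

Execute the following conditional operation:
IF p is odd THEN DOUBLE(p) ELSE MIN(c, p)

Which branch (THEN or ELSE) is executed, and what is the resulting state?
Branch: THEN, Final state: c=7, p=-2

Evaluating condition: p is odd
Condition is True, so THEN branch executes
After DOUBLE(p): c=7, p=-2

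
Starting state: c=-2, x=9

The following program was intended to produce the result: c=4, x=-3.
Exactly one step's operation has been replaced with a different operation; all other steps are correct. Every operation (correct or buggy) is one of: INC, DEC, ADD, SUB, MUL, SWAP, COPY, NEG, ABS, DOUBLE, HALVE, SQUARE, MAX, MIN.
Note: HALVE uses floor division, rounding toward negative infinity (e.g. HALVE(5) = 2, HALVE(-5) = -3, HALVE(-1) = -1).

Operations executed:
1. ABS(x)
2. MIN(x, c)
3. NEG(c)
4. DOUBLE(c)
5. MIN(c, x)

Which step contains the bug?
Step 5

Trace with buggy code:
Initial: c=-2, x=9
After step 1: c=-2, x=9
After step 2: c=-2, x=-2
After step 3: c=2, x=-2
After step 4: c=4, x=-2
After step 5: c=-2, x=-2
Actual final c=-2, x=-2 ≠ expected c=4, x=-3.
Step 5 is the only position where a single-operation replacement can produce the expected result.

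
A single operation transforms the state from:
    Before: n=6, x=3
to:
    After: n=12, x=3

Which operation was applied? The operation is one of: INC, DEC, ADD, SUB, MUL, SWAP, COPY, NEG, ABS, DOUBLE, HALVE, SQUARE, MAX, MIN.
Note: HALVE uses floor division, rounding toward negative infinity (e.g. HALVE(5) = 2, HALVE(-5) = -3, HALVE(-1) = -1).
DOUBLE(n)

Analyzing the change:
Before: n=6, x=3
After: n=12, x=3
Variable n changed from 6 to 12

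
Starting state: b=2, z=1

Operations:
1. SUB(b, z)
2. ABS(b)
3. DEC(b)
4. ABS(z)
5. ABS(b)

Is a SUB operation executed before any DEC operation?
Yes

First SUB: step 1
First DEC: step 3
Since 1 < 3, SUB comes first.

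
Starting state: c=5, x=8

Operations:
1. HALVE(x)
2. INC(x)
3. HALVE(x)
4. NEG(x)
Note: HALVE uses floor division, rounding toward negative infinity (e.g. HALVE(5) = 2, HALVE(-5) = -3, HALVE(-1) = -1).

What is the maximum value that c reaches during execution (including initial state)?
5

Values of c at each step:
Initial: c = 5 ← maximum
After step 1: c = 5
After step 2: c = 5
After step 3: c = 5
After step 4: c = 5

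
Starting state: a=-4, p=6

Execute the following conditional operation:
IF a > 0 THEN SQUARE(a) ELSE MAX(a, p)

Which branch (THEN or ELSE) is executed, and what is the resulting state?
Branch: ELSE, Final state: a=6, p=6

Evaluating condition: a > 0
a = -4
Condition is False, so ELSE branch executes
After MAX(a, p): a=6, p=6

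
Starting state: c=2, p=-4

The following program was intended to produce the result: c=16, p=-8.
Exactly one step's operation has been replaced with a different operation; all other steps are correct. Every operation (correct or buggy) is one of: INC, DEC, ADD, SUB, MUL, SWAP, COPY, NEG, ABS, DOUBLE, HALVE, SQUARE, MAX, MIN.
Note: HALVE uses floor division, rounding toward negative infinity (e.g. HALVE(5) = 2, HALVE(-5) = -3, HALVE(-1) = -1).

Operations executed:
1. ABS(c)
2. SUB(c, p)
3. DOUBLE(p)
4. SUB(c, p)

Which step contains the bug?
Step 1

Trace with buggy code:
Initial: c=2, p=-4
After step 1: c=2, p=-4
After step 2: c=6, p=-4
After step 3: c=6, p=-8
After step 4: c=14, p=-8
Actual final c=14, p=-8 ≠ expected c=16, p=-8.
Step 1 is the only position where a single-operation replacement can produce the expected result.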